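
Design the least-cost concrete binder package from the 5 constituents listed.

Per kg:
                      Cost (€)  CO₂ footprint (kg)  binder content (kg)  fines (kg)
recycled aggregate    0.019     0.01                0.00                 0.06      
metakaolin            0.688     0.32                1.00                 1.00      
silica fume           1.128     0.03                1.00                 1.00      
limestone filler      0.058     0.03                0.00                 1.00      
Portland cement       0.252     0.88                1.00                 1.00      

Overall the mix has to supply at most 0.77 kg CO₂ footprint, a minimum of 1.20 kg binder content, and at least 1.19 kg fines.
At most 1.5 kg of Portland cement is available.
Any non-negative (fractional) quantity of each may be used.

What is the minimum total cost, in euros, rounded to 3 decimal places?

Let x1 = kg of recycled aggregate, x2 = kg of metakaolin, x3 = kg of silica fume, x4 = kg of limestone filler, x5 = kg of Portland cement.
Minimize 0.019x1 + 0.688x2 + 1.128x3 + 0.058x4 + 0.252x5 subject to:
  0.01x1 + 0.32x2 + 0.03x3 + 0.03x4 + 0.88x5 ≤ 0.77   (CO₂ footprint)
  1x2 + 1x3 + 1x5 ≥ 1.2   (binder content)
  0.06x1 + 1x2 + 1x3 + 1x4 + 1x5 ≥ 1.19   (fines)
  x5 ≤ 1.5
  x1, x2, x3, x4, x5 ≥ 0.
The optimal basis is {metakaolin, Portland cement}; recycled aggregate, silica fume, limestone filler drop out. Binding constraints: CO₂ footprint and binder content.
Solving gives x2 = 0.5107, x5 = 0.6893.
Cost = 0.688·0.5107 + 0.252·0.6893 = 0.52507.

€0.525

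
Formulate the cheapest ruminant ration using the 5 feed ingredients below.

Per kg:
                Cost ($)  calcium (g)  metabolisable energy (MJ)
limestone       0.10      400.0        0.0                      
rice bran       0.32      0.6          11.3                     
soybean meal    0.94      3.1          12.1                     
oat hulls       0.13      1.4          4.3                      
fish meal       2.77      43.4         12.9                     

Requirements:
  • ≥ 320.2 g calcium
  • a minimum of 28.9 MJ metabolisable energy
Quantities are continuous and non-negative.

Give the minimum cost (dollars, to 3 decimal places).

$0.898

Let x1 = kg of limestone, x2 = kg of rice bran, x3 = kg of soybean meal, x4 = kg of oat hulls, x5 = kg of fish meal.
min 0.1x1 + 0.32x2 + 0.94x3 + 0.13x4 + 2.77x5 subject to:
  400x1 + 0.6x2 + 3.1x3 + 1.4x4 + 43.4x5 ≥ 320.2   (calcium)
  11.3x2 + 12.1x3 + 4.3x4 + 12.9x5 ≥ 28.9   (metabolisable energy)
  x1, x2, x3, x4, x5 ≥ 0.
At the optimum only limestone, rice bran are positive (soybean meal, oat hulls, fish meal = 0). Binding constraints: calcium and metabolisable energy.
Optimal quantities: limestone = 0.7967 kg, rice bran = 2.558 kg.
Hence cost = 0.1·0.7967 + 0.32·2.558 = $0.89823.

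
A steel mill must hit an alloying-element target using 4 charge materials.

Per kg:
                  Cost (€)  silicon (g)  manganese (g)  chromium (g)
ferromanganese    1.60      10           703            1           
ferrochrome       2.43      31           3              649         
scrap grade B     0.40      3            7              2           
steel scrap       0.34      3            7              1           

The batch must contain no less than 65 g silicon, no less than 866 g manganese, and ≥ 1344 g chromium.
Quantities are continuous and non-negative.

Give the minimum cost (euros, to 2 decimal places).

This is a linear program. Let x1 = kg of ferromanganese, x2 = kg of ferrochrome, x3 = kg of scrap grade B, x4 = kg of steel scrap.
Minimise 1.6x1 + 2.43x2 + 0.4x3 + 0.34x4 subject to:
  10x1 + 31x2 + 3x3 + 3x4 ≥ 65   (silicon)
  703x1 + 3x2 + 7x3 + 7x4 ≥ 866   (manganese)
  1x1 + 649x2 + 2x3 + 1x4 ≥ 1344   (chromium)
  x1, x2, x3, x4 ≥ 0.
The optimal basis is {ferromanganese, ferrochrome}; scrap grade B, steel scrap drop out. Binding constraints: manganese and chromium.
Optimal quantities: ferromanganese = 1.223 kg, ferrochrome = 2.069 kg.
Cost = 1.6·1.223 + 2.43·2.069 = 6.9845.

€6.98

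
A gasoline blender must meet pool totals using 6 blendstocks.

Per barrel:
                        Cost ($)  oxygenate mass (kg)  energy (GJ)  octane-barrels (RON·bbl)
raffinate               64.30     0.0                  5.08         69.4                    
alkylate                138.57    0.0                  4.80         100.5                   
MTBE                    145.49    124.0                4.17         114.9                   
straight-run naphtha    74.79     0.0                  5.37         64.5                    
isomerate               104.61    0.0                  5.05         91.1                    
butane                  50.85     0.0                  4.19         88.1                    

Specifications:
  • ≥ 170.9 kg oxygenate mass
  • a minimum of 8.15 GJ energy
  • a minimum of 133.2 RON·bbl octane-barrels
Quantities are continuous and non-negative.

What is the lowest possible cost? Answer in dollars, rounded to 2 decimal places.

Set it up as a linear program. Let x1 = barrels of raffinate, x2 = barrels of alkylate, x3 = barrels of MTBE, x4 = barrels of straight-run naphtha, x5 = barrels of isomerate, x6 = barrels of butane.
Minimize 64.3x1 + 138.57x2 + 145.49x3 + 74.79x4 + 104.61x5 + 50.85x6 s.t.:
  124x3 ≥ 170.9   (oxygenate mass)
  5.08x1 + 4.8x2 + 4.17x3 + 5.37x4 + 5.05x5 + 4.19x6 ≥ 8.15   (energy)
  69.4x1 + 100.5x2 + 114.9x3 + 64.5x4 + 91.1x5 + 88.1x6 ≥ 133.2   (octane-barrels)
  x1, x2, x3, x4, x5, x6 ≥ 0.
The optimal basis is {MTBE, butane}; raffinate, alkylate, straight-run naphtha, isomerate drop out. There the oxygenate mass and energy constraints are tight.
So MTBE = 1.37823 barrels, butane = 0.57346 barrels.
Cost = 145.49·1.37823 + 50.85·0.57346 = 229.6791.

$229.68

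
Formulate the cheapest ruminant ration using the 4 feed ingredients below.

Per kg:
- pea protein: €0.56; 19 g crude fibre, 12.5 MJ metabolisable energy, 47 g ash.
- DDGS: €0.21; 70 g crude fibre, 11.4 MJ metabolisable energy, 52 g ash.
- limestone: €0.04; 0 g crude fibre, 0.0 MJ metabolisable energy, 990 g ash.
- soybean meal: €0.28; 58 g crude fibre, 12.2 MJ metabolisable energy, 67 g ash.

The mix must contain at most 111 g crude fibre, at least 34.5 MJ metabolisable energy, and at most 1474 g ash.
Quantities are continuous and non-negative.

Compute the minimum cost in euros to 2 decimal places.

€1.15

Let x1 = kg of pea protein, x2 = kg of DDGS, x3 = kg of limestone, x4 = kg of soybean meal.
min 0.56x1 + 0.21x2 + 0.04x3 + 0.28x4 with:
  19x1 + 70x2 + 58x4 ≤ 111   (crude fibre)
  12.5x1 + 11.4x2 + 12.2x4 ≥ 34.5   (metabolisable energy)
  47x1 + 52x2 + 990x3 + 67x4 ≤ 1474   (ash)
  x1, x2, x3, x4 ≥ 0.
The cheapest feasible vertex uses only pea protein, soybean meal; DDGS, limestone are not used. Binding constraints: crude fibre and metabolisable energy.
That vertex is x1 = 1.311, x4 = 1.484.
Hence cost = 0.56·1.311 + 0.28·1.484 = €1.1497.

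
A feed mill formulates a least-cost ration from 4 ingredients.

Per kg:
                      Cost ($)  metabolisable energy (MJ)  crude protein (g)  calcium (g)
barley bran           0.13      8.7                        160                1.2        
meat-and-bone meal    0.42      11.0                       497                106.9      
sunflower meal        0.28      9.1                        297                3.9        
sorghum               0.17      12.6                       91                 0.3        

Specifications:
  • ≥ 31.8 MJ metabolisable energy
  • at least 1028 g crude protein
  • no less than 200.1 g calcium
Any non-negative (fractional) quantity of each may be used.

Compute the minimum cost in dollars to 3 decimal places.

$0.939

This is a linear program. Let x1 = kg of barley bran, x2 = kg of meat-and-bone meal, x3 = kg of sunflower meal, x4 = kg of sorghum.
min 0.13x1 + 0.42x2 + 0.28x3 + 0.17x4 s.t.:
  8.7x1 + 11x2 + 9.1x3 + 12.6x4 ≥ 31.8   (metabolisable energy)
  160x1 + 497x2 + 297x3 + 91x4 ≥ 1028   (crude protein)
  1.2x1 + 106.9x2 + 3.9x3 + 0.3x4 ≥ 200.1   (calcium)
  x1, x2, x3, x4 ≥ 0.
The cheapest feasible vertex uses only barley bran, meat-and-bone meal, sorghum; sunflower meal is not used. Binding constraints: metabolisable energy, crude protein, calcium.
Solving gives x1 = 0.1906, x2 = 1.868, x4 = 0.7618.
Total cost: 0.13·0.1906 + 0.42·1.868 + 0.17·0.7618 = 0.93884.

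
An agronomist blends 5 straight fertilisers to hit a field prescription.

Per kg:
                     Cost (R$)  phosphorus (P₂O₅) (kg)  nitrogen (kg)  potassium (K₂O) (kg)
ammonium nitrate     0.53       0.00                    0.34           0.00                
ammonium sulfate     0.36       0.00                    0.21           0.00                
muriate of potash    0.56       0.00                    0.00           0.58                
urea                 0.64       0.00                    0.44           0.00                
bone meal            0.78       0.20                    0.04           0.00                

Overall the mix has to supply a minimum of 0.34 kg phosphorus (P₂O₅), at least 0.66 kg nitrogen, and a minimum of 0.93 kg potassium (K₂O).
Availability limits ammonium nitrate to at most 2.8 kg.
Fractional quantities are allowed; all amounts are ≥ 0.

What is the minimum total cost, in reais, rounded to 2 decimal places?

Let x1 = kg of ammonium nitrate, x2 = kg of ammonium sulfate, x3 = kg of muriate of potash, x4 = kg of urea, x5 = kg of bone meal.
min 0.53x1 + 0.36x2 + 0.56x3 + 0.64x4 + 0.78x5 s.t.:
  0.2x5 ≥ 0.34   (phosphorus (P₂O₅))
  0.34x1 + 0.21x2 + 0.44x4 + 0.04x5 ≥ 0.66   (nitrogen)
  0.58x3 ≥ 0.93   (potassium (K₂O))
  x1 ≤ 2.8
  x1, x2, x3, x4, x5 ≥ 0.
The cheapest feasible vertex uses only muriate of potash, urea, bone meal; ammonium nitrate, ammonium sulfate are not used. The phosphorus (P₂O₅), nitrogen, potassium (K₂O) requirements are met with equality.
That vertex is x3 = 1.6034, x4 = 1.3455, x5 = 1.7.
Objective = 0.56·1.6034 + 0.64·1.3455 + 0.78·1.7 = 3.08502.

R$3.09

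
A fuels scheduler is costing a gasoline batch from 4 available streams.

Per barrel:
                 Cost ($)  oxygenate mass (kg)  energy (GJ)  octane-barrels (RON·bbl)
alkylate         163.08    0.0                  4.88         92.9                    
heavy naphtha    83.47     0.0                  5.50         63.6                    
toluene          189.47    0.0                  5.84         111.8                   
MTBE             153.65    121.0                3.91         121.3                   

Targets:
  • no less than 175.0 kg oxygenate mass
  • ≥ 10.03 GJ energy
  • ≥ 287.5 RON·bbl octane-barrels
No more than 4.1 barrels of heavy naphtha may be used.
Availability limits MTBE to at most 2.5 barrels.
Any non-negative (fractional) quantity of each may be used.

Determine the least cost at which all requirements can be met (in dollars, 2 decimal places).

Set it up as a linear program. Let x1 = barrels of alkylate, x2 = barrels of heavy naphtha, x3 = barrels of toluene, x4 = barrels of MTBE.
Minimize 163.08x1 + 83.47x2 + 189.47x3 + 153.65x4 s.t.:
  121x4 ≥ 175   (oxygenate mass)
  4.88x1 + 5.5x2 + 5.84x3 + 3.91x4 ≥ 10.03   (energy)
  92.9x1 + 63.6x2 + 111.8x3 + 121.3x4 ≥ 287.5   (octane-barrels)
  x2 ≤ 4.1
  x4 ≤ 2.5
  x1, x2, x3, x4 ≥ 0.
The minimum-cost mix takes nothing from alkylate, toluene — only heavy naphtha, MTBE. There the energy and octane-barrels constraints are tight.
That vertex is x2 = 0.221075, x4 = 2.25424.
Cost = 83.47·0.221075 + 153.65·2.25424 = 364.8171.

$364.82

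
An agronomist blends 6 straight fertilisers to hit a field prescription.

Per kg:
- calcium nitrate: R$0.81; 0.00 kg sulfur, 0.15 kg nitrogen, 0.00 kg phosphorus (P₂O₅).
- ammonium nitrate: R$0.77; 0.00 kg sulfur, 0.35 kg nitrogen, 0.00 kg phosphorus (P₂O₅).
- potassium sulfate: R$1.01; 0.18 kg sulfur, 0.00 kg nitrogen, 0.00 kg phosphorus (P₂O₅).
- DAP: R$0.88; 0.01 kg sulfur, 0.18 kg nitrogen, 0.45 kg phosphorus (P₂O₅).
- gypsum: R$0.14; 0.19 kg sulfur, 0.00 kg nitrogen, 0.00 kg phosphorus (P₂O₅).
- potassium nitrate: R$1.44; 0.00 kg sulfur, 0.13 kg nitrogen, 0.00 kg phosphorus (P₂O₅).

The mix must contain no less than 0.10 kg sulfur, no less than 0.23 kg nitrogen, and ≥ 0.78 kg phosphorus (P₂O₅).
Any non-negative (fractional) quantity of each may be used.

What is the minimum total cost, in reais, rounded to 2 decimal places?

This is a linear program. Let x1 = kg of calcium nitrate, x2 = kg of ammonium nitrate, x3 = kg of potassium sulfate, x4 = kg of DAP, x5 = kg of gypsum, x6 = kg of potassium nitrate.
min 0.81x1 + 0.77x2 + 1.01x3 + 0.88x4 + 0.14x5 + 1.44x6 with:
  0.18x3 + 0.01x4 + 0.19x5 ≥ 0.1   (sulfur)
  0.15x1 + 0.35x2 + 0.18x4 + 0.13x6 ≥ 0.23   (nitrogen)
  0.45x4 ≥ 0.78   (phosphorus (P₂O₅))
  x1, x2, x3, x4, x5, x6 ≥ 0.
The optimal basis is {DAP, gypsum}; calcium nitrate, ammonium nitrate, potassium sulfate, potassium nitrate drop out. There the sulfur and phosphorus (P₂O₅) constraints are tight.
So DAP = 1.733 kg, gypsum = 0.4351 kg.
Total cost: 0.88·1.733 + 0.14·0.4351 = 1.5860.

R$1.59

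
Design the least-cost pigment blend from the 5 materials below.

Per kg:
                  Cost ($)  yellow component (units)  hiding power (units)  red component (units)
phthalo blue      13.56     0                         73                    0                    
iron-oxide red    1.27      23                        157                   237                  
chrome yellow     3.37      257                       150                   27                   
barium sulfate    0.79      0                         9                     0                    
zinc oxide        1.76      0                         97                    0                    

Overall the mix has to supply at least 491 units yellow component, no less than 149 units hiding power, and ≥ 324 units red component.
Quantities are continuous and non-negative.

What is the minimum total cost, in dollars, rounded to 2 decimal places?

Let x1 = kg of phthalo blue, x2 = kg of iron-oxide red, x3 = kg of chrome yellow, x4 = kg of barium sulfate, x5 = kg of zinc oxide.
Minimize 13.56x1 + 1.27x2 + 3.37x3 + 0.79x4 + 1.76x5 with:
  23x2 + 257x3 ≥ 491   (yellow component)
  73x1 + 157x2 + 150x3 + 9x4 + 97x5 ≥ 149   (hiding power)
  237x2 + 27x3 ≥ 324   (red component)
  x1, x2, x3, x4, x5 ≥ 0.
The minimum-cost mix takes nothing from phthalo blue, barium sulfate, zinc oxide — only iron-oxide red, chrome yellow. Binding constraints: yellow component and red component.
Solving gives x2 = 1.161, x3 = 1.807.
Objective = 1.27·1.161 + 3.37·1.807 = 7.5641.

$7.56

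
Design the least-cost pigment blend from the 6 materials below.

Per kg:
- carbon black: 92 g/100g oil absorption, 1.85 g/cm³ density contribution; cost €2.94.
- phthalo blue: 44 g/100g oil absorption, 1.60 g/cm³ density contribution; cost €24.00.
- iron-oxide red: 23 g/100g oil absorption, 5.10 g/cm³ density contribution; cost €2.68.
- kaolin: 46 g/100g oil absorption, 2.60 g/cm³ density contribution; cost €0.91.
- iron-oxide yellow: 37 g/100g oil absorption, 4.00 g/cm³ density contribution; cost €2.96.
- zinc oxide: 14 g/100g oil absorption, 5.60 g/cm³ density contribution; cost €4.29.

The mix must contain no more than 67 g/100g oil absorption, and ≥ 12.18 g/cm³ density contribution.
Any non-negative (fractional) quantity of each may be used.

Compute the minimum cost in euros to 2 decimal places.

€6.24

Let x1 = kg of carbon black, x2 = kg of phthalo blue, x3 = kg of iron-oxide red, x4 = kg of kaolin, x5 = kg of iron-oxide yellow, x6 = kg of zinc oxide.
Minimise 2.94x1 + 24x2 + 2.68x3 + 0.91x4 + 2.96x5 + 4.29x6 with:
  92x1 + 44x2 + 23x3 + 46x4 + 37x5 + 14x6 ≤ 67   (oil absorption)
  1.85x1 + 1.6x2 + 5.1x3 + 2.6x4 + 4x5 + 5.6x6 ≥ 12.18   (density contribution)
  x1, x2, x3, x4, x5, x6 ≥ 0.
The optimal basis is {iron-oxide red, kaolin}; carbon black, phthalo blue, iron-oxide yellow, zinc oxide drop out. Binding constraints: oil absorption and density contribution.
So iron-oxide red = 2.209 kg, kaolin = 0.3522 kg.
Hence cost = 2.68·2.209 + 0.91·0.3522 = €6.2406.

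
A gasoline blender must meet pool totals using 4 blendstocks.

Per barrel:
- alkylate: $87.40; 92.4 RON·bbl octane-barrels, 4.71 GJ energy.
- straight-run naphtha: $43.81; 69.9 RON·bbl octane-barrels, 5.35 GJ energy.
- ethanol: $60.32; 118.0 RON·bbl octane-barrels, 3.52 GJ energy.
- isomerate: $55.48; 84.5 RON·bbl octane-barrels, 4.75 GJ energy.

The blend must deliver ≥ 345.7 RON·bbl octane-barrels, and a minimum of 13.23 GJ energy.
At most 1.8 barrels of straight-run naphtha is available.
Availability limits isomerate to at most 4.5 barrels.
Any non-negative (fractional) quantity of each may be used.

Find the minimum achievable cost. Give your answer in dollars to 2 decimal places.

Set it up as a linear program. Let x1 = barrels of alkylate, x2 = barrels of straight-run naphtha, x3 = barrels of ethanol, x4 = barrels of isomerate.
Minimize 87.4x1 + 43.81x2 + 60.32x3 + 55.48x4 s.t.:
  92.4x1 + 69.9x2 + 118x3 + 84.5x4 ≥ 345.7   (octane-barrels)
  4.71x1 + 5.35x2 + 3.52x3 + 4.75x4 ≥ 13.23   (energy)
  x2 ≤ 1.8
  x4 ≤ 4.5
  x1, x2, x3, x4 ≥ 0.
The minimum-cost mix takes nothing from alkylate, isomerate — only straight-run naphtha, ethanol. Binding constraints: octane-barrels and energy.
Optimal quantities: straight-run naphtha = 0.89364 barrels, ethanol = 2.4003 barrels.
Cost = 43.81·0.89364 + 60.32·2.4003 = 183.9365.

$183.94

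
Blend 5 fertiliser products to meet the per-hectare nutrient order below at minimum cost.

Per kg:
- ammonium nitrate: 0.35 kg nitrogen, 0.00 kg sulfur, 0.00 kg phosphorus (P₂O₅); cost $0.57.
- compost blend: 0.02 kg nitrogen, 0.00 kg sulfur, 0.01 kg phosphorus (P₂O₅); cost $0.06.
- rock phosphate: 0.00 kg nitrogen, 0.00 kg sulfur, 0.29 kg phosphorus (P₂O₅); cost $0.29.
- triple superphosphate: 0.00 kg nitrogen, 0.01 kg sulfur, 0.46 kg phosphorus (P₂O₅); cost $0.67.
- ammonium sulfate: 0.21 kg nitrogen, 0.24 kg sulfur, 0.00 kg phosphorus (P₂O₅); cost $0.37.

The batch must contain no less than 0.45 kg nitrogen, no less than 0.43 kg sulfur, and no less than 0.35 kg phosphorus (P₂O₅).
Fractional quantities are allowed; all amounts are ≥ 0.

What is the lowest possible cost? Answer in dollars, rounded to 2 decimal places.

Treat it as an LP. Let x1 = kg of ammonium nitrate, x2 = kg of compost blend, x3 = kg of rock phosphate, x4 = kg of triple superphosphate, x5 = kg of ammonium sulfate.
Minimize 0.57x1 + 0.06x2 + 0.29x3 + 0.67x4 + 0.37x5 s.t.:
  0.35x1 + 0.02x2 + 0.21x5 ≥ 0.45   (nitrogen)
  0.01x4 + 0.24x5 ≥ 0.43   (sulfur)
  0.01x2 + 0.29x3 + 0.46x4 ≥ 0.35   (phosphorus (P₂O₅))
  x1, x2, x3, x4, x5 ≥ 0.
The optimal basis is {ammonium nitrate, rock phosphate, ammonium sulfate}; compost blend, triple superphosphate drop out. Binding constraints: nitrogen, sulfur, phosphorus (P₂O₅).
So ammonium nitrate = 0.2107 kg, rock phosphate = 1.207 kg, ammonium sulfate = 1.792 kg.
Hence cost = 0.57·0.2107 + 0.29·1.207 + 0.37·1.792 = $1.1332.

$1.13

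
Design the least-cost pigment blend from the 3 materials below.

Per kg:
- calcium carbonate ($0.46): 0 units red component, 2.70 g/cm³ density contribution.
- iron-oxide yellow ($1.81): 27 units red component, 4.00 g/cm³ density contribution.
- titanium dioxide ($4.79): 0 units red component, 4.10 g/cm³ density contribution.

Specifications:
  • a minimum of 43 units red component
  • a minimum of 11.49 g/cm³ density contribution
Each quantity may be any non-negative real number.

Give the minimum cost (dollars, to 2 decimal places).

$3.75

Let x1 = kg of calcium carbonate, x2 = kg of iron-oxide yellow, x3 = kg of titanium dioxide.
Minimise 0.46x1 + 1.81x2 + 4.79x3 s.t.:
  27x2 ≥ 43   (red component)
  2.7x1 + 4x2 + 4.1x3 ≥ 11.49   (density contribution)
  x1, x2, x3 ≥ 0.
At the optimum only calcium carbonate, iron-oxide yellow are positive (titanium dioxide = 0). Binding constraints: red component and density contribution.
Optimal quantities: calcium carbonate = 1.8962 kg, iron-oxide yellow = 1.5926 kg.
Objective = 0.46·1.8962 + 1.81·1.5926 = 3.7549.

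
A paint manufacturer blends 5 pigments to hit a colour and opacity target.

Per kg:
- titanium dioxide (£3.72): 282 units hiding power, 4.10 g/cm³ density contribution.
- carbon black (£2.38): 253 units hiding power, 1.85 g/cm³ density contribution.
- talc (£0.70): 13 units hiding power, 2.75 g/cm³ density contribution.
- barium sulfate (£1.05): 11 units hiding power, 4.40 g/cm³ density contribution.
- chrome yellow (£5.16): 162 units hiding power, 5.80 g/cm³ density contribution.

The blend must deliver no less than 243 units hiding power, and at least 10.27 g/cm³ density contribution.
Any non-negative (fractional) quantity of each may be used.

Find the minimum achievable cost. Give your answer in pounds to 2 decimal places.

This is a linear program. Let x1 = kg of titanium dioxide, x2 = kg of carbon black, x3 = kg of talc, x4 = kg of barium sulfate, x5 = kg of chrome yellow.
Minimize 3.72x1 + 2.38x2 + 0.7x3 + 1.05x4 + 5.16x5 s.t.:
  282x1 + 253x2 + 13x3 + 11x4 + 162x5 ≥ 243   (hiding power)
  4.1x1 + 1.85x2 + 2.75x3 + 4.4x4 + 5.8x5 ≥ 10.27   (density contribution)
  x1, x2, x3, x4, x5 ≥ 0.
The minimum-cost mix takes nothing from titanium dioxide, barium sulfate, chrome yellow — only carbon black, talc. The hiding power and density contribution requirements are met with equality.
That vertex is x2 = 0.7961, x3 = 3.199.
Hence cost = 2.38·0.7961 + 0.7·3.199 = £4.1340.

£4.13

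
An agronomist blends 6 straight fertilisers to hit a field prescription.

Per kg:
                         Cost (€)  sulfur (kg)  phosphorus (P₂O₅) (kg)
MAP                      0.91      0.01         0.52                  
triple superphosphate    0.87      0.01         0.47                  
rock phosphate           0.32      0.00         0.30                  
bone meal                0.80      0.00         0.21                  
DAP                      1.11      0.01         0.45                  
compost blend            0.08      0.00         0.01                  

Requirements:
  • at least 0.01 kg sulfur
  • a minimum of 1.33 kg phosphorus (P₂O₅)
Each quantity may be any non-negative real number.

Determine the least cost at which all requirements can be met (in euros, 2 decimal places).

Let x1 = kg of MAP, x2 = kg of triple superphosphate, x3 = kg of rock phosphate, x4 = kg of bone meal, x5 = kg of DAP, x6 = kg of compost blend.
Minimise 0.91x1 + 0.87x2 + 0.32x3 + 0.8x4 + 1.11x5 + 0.08x6 s.t.:
  0.01x1 + 0.01x2 + 0.01x5 ≥ 0.01   (sulfur)
  0.52x1 + 0.47x2 + 0.3x3 + 0.21x4 + 0.45x5 + 0.01x6 ≥ 1.33   (phosphorus (P₂O₅))
  x1, x2, x3, x4, x5, x6 ≥ 0.
The minimum-cost mix takes nothing from triple superphosphate, bone meal, DAP, compost blend — only MAP, rock phosphate. There the sulfur and phosphorus (P₂O₅) constraints are tight.
Optimal quantities: MAP = 1 kg, rock phosphate = 2.7 kg.
Objective = 0.91·1 + 0.32·2.7 = 1.7740.

€1.77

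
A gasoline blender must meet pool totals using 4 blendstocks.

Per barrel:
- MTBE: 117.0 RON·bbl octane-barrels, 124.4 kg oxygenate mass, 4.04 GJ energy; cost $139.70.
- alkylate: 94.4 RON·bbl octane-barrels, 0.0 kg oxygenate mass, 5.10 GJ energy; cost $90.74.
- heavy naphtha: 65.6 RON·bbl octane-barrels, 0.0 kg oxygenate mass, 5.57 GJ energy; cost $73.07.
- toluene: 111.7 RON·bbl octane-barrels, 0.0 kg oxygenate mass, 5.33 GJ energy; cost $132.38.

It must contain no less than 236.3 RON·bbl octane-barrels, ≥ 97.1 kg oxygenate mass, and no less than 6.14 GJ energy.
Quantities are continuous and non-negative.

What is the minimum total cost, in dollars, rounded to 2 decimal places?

$248.40

This is a linear program. Let x1 = barrels of MTBE, x2 = barrels of alkylate, x3 = barrels of heavy naphtha, x4 = barrels of toluene.
Minimize 139.7x1 + 90.74x2 + 73.07x3 + 132.38x4 s.t.:
  117x1 + 94.4x2 + 65.6x3 + 111.7x4 ≥ 236.3   (octane-barrels)
  124.4x1 ≥ 97.1   (oxygenate mass)
  4.04x1 + 5.1x2 + 5.57x3 + 5.33x4 ≥ 6.14   (energy)
  x1, x2, x3, x4 ≥ 0.
The optimal basis is {MTBE, alkylate}; heavy naphtha, toluene drop out. There the octane-barrels and oxygenate mass constraints are tight.
So MTBE = 0.78055 barrels, alkylate = 1.5358 barrels.
Objective = 139.7·0.78055 + 90.74·1.5358 = 248.4013.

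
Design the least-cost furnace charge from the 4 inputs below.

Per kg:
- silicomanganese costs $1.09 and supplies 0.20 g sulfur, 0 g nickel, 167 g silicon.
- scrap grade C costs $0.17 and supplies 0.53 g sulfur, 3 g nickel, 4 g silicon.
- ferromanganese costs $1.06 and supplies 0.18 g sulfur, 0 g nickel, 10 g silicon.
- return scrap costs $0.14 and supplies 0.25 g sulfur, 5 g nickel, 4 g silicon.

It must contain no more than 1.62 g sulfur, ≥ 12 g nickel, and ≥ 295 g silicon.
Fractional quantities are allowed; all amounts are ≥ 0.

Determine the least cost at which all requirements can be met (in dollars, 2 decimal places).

$2.20

Set it up as a linear program. Let x1 = kg of silicomanganese, x2 = kg of scrap grade C, x3 = kg of ferromanganese, x4 = kg of return scrap.
Minimise 1.09x1 + 0.17x2 + 1.06x3 + 0.14x4 with:
  0.2x1 + 0.53x2 + 0.18x3 + 0.25x4 ≤ 1.62   (sulfur)
  3x2 + 5x4 ≥ 12   (nickel)
  167x1 + 4x2 + 10x3 + 4x4 ≥ 295   (silicon)
  x1, x2, x3, x4 ≥ 0.
The minimum-cost mix takes nothing from scrap grade C, ferromanganese — only silicomanganese, return scrap. There the nickel and silicon constraints are tight.
Solving gives x1 = 1.709, x4 = 2.4.
Objective = 1.09·1.709 + 0.14·2.4 = 2.1988.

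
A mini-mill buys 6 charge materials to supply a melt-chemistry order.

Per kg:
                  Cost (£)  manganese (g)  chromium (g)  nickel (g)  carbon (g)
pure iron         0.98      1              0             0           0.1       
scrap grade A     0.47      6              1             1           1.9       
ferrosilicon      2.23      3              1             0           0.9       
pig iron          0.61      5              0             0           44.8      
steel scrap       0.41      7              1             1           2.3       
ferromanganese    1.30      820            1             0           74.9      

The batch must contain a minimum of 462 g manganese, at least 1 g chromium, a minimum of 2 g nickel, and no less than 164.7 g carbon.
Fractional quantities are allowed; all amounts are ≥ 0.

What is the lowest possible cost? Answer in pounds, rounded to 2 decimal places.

This is a linear program. Let x1 = kg of pure iron, x2 = kg of scrap grade A, x3 = kg of ferrosilicon, x4 = kg of pig iron, x5 = kg of steel scrap, x6 = kg of ferromanganese.
Minimise 0.98x1 + 0.47x2 + 2.23x3 + 0.61x4 + 0.41x5 + 1.3x6 subject to:
  1x1 + 6x2 + 3x3 + 5x4 + 7x5 + 820x6 ≥ 462   (manganese)
  1x2 + 1x3 + 1x5 + 1x6 ≥ 1   (chromium)
  1x2 + 1x5 ≥ 2   (nickel)
  0.1x1 + 1.9x2 + 0.9x3 + 44.8x4 + 2.3x5 + 74.9x6 ≥ 164.7   (carbon)
  x1, x2, x3, x4, x5, x6 ≥ 0.
The optimal basis is {pig iron, steel scrap, ferromanganese}; pure iron, scrap grade A, ferrosilicon drop out. Binding constraints: manganese, nickel, carbon.
Optimal quantities: pig iron = 2.688 kg, steel scrap = 2 kg, ferromanganese = 0.53 kg.
Cost = 0.61·2.688 + 0.41·2 + 1.3·0.53 = 3.1487.

£3.15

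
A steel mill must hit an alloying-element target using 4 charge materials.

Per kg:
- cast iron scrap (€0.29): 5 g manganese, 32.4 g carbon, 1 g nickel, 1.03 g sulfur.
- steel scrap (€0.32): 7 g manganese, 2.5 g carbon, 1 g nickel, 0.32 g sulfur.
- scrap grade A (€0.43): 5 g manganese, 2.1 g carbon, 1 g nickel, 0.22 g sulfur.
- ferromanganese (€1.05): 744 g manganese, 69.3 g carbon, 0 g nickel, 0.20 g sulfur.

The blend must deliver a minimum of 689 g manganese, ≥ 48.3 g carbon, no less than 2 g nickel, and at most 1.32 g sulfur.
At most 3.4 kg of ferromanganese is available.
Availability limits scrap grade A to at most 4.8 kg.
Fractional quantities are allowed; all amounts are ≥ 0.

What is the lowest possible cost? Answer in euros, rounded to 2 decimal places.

Treat it as an LP. Let x1 = kg of cast iron scrap, x2 = kg of steel scrap, x3 = kg of scrap grade A, x4 = kg of ferromanganese.
min 0.29x1 + 0.32x2 + 0.43x3 + 1.05x4 subject to:
  5x1 + 7x2 + 5x3 + 744x4 ≥ 689   (manganese)
  32.4x1 + 2.5x2 + 2.1x3 + 69.3x4 ≥ 48.3   (carbon)
  1x1 + 1x2 + 1x3 ≥ 2   (nickel)
  1.03x1 + 0.32x2 + 0.22x3 + 0.2x4 ≤ 1.32   (sulfur)
  x4 ≤ 3.4
  x3 ≤ 4.8
  x1, x2, x3, x4 ≥ 0.
The optimal basis is {cast iron scrap, steel scrap, ferromanganese}; scrap grade A drops out. There the manganese, nickel, sulfur constraints are tight.
That vertex is x1 = 0.7016, x2 = 1.298, x4 = 0.9091.
Cost = 0.29·0.7016 + 0.32·1.298 + 1.05·0.9091 = 1.5734.

€1.57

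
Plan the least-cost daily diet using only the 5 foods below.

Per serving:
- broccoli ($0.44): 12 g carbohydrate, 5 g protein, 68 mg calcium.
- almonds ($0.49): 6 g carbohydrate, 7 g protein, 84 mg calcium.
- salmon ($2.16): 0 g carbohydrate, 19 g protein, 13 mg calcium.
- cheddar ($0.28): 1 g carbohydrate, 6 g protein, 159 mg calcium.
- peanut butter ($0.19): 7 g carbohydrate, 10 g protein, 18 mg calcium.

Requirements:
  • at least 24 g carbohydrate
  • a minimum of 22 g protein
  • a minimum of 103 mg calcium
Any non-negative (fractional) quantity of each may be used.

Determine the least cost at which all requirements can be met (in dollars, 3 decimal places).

$0.718

Let x1 = servings of broccoli, x2 = servings of almonds, x3 = servings of salmon, x4 = servings of cheddar, x5 = servings of peanut butter.
Minimize 0.44x1 + 0.49x2 + 2.16x3 + 0.28x4 + 0.19x5 s.t.:
  12x1 + 6x2 + 1x4 + 7x5 ≥ 24   (carbohydrate)
  5x1 + 7x2 + 19x3 + 6x4 + 10x5 ≥ 22   (protein)
  68x1 + 84x2 + 13x3 + 159x4 + 18x5 ≥ 103   (calcium)
  x1, x2, x3, x4, x5 ≥ 0.
The optimal basis is {cheddar, peanut butter}; broccoli, almonds, salmon drop out. The carbohydrate and calcium requirements are met with equality.
Solving gives x4 = 0.2639, x5 = 3.391.
Total cost: 0.28·0.2639 + 0.19·3.391 = 0.71818.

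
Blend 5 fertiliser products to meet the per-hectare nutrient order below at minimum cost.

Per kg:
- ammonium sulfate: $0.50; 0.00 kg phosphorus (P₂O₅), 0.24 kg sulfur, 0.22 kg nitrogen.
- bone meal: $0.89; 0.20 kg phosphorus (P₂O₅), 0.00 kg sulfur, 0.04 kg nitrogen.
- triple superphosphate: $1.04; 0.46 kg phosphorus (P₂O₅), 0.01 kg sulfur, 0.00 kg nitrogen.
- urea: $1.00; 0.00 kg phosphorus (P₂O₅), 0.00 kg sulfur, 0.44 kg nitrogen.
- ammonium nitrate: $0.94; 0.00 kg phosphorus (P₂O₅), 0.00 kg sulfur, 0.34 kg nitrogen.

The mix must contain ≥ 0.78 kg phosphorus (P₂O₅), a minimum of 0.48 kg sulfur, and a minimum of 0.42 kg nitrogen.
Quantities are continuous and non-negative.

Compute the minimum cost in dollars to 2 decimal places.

$2.73

Treat it as an LP. Let x1 = kg of ammonium sulfate, x2 = kg of bone meal, x3 = kg of triple superphosphate, x4 = kg of urea, x5 = kg of ammonium nitrate.
Minimise 0.5x1 + 0.89x2 + 1.04x3 + 1x4 + 0.94x5 with:
  0.2x2 + 0.46x3 ≥ 0.78   (phosphorus (P₂O₅))
  0.24x1 + 0.01x3 ≥ 0.48   (sulfur)
  0.22x1 + 0.04x2 + 0.44x4 + 0.34x5 ≥ 0.42   (nitrogen)
  x1, x2, x3, x4, x5 ≥ 0.
The cheapest feasible vertex uses only ammonium sulfate, triple superphosphate; bone meal, urea, ammonium nitrate are not used. There the phosphorus (P₂O₅) and sulfur constraints are tight.
Optimal quantities: ammonium sulfate = 1.929 kg, triple superphosphate = 1.696 kg.
Objective = 0.5·1.929 + 1.04·1.696 = 2.7283.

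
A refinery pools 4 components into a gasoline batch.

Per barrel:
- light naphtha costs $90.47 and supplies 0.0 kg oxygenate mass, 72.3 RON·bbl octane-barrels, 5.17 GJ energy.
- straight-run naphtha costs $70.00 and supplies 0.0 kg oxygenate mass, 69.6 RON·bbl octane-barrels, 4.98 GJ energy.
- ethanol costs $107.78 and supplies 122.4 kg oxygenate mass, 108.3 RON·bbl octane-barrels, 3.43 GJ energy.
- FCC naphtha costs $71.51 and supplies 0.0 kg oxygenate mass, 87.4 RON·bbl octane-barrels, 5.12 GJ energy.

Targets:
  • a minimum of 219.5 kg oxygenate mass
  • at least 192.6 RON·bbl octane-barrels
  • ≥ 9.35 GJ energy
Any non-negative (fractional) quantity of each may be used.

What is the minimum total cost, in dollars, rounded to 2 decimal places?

$237.96

Set it up as a linear program. Let x1 = barrels of light naphtha, x2 = barrels of straight-run naphtha, x3 = barrels of ethanol, x4 = barrels of FCC naphtha.
Minimise 90.47x1 + 70x2 + 107.78x3 + 71.51x4 subject to:
  122.4x3 ≥ 219.5   (oxygenate mass)
  72.3x1 + 69.6x2 + 108.3x3 + 87.4x4 ≥ 192.6   (octane-barrels)
  5.17x1 + 4.98x2 + 3.43x3 + 5.12x4 ≥ 9.35   (energy)
  x1, x2, x3, x4 ≥ 0.
At the optimum only ethanol, FCC naphtha are positive (light naphtha, straight-run naphtha = 0). There the oxygenate mass and energy constraints are tight.
Solving gives x3 = 1.7933, x4 = 0.6248.
Hence cost = 107.78·1.7933 + 71.51·0.6248 = $237.9613.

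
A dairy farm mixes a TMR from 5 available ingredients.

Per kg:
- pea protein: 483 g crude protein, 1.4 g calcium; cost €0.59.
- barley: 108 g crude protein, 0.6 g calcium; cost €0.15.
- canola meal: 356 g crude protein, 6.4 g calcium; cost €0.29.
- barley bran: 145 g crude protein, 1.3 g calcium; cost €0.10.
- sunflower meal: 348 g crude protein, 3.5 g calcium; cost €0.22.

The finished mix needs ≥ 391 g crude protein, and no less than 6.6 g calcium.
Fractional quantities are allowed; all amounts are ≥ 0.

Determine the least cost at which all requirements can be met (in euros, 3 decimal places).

€0.309

Let x1 = kg of pea protein, x2 = kg of barley, x3 = kg of canola meal, x4 = kg of barley bran, x5 = kg of sunflower meal.
Minimize 0.59x1 + 0.15x2 + 0.29x3 + 0.1x4 + 0.22x5 s.t.:
  483x1 + 108x2 + 356x3 + 145x4 + 348x5 ≥ 391   (crude protein)
  1.4x1 + 0.6x2 + 6.4x3 + 1.3x4 + 3.5x5 ≥ 6.6   (calcium)
  x1, x2, x3, x4, x5 ≥ 0.
The minimum-cost mix takes nothing from pea protein, barley, barley bran — only canola meal, sunflower meal. Binding constraints: crude protein and calcium.
Solving gives x3 = 0.9461, x5 = 0.1557.
Objective = 0.29·0.9461 + 0.22·0.1557 = 0.30862.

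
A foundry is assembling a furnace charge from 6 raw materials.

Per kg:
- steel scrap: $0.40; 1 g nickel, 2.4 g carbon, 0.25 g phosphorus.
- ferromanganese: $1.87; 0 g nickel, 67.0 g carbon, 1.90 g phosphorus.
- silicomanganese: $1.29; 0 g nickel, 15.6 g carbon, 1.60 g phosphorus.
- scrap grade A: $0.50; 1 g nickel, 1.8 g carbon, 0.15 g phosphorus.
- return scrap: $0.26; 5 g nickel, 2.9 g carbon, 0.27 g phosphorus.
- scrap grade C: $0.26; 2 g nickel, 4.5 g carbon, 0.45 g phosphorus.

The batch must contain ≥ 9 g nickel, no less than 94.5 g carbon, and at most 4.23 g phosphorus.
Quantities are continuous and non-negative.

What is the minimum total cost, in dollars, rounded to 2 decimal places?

$2.96

Let x1 = kg of steel scrap, x2 = kg of ferromanganese, x3 = kg of silicomanganese, x4 = kg of scrap grade A, x5 = kg of return scrap, x6 = kg of scrap grade C.
Minimize 0.4x1 + 1.87x2 + 1.29x3 + 0.5x4 + 0.26x5 + 0.26x6 subject to:
  1x1 + 1x4 + 5x5 + 2x6 ≥ 9   (nickel)
  2.4x1 + 67x2 + 15.6x3 + 1.8x4 + 2.9x5 + 4.5x6 ≥ 94.5   (carbon)
  0.25x1 + 1.9x2 + 1.6x3 + 0.15x4 + 0.27x5 + 0.45x6 ≤ 4.23   (phosphorus)
  x1, x2, x3, x4, x5, x6 ≥ 0.
At the optimum only ferromanganese, return scrap are positive (steel scrap, silicomanganese, scrap grade A, scrap grade C = 0). Binding constraints: nickel and carbon.
Solving gives x2 = 1.333, x5 = 1.8.
Total cost: 1.87·1.333 + 0.26·1.8 = 2.9607.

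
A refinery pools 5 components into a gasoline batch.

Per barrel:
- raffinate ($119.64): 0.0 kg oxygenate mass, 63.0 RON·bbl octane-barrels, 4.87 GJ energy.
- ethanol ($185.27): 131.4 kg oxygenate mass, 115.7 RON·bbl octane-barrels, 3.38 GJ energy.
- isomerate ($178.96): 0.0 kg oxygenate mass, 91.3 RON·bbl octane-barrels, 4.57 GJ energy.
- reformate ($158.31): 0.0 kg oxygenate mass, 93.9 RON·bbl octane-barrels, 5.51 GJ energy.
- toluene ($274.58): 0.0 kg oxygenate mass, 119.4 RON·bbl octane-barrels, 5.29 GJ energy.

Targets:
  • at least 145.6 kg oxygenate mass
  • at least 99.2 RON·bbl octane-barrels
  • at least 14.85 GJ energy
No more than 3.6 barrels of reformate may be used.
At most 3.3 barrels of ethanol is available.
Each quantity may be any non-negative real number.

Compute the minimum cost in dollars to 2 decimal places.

$478.10

Let x1 = barrels of raffinate, x2 = barrels of ethanol, x3 = barrels of isomerate, x4 = barrels of reformate, x5 = barrels of toluene.
Minimise 119.64x1 + 185.27x2 + 178.96x3 + 158.31x4 + 274.58x5 subject to:
  131.4x2 ≥ 145.6   (oxygenate mass)
  63x1 + 115.7x2 + 91.3x3 + 93.9x4 + 119.4x5 ≥ 99.2   (octane-barrels)
  4.87x1 + 3.38x2 + 4.57x3 + 5.51x4 + 5.29x5 ≥ 14.85   (energy)
  x4 ≤ 3.6
  x2 ≤ 3.3
  x1, x2, x3, x4, x5 ≥ 0.
The minimum-cost mix takes nothing from isomerate, reformate, toluene — only raffinate, ethanol. Binding constraints: oxygenate mass and energy.
Optimal quantities: raffinate = 2.2802 barrels, ethanol = 1.1081 barrels.
Cost = 119.64·2.2802 + 185.27·1.1081 = 478.1008.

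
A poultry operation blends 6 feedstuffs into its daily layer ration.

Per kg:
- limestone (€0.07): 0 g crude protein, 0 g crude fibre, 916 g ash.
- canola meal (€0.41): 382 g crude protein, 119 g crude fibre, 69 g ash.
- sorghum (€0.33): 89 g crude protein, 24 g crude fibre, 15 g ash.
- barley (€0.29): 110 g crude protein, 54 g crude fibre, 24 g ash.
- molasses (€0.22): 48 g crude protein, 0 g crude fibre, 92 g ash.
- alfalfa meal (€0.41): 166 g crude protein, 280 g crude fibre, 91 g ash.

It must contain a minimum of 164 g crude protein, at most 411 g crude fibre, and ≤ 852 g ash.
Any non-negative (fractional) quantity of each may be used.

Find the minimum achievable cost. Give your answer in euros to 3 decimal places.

Let x1 = kg of limestone, x2 = kg of canola meal, x3 = kg of sorghum, x4 = kg of barley, x5 = kg of molasses, x6 = kg of alfalfa meal.
Minimise 0.07x1 + 0.41x2 + 0.33x3 + 0.29x4 + 0.22x5 + 0.41x6 subject to:
  382x2 + 89x3 + 110x4 + 48x5 + 166x6 ≥ 164   (crude protein)
  119x2 + 24x3 + 54x4 + 280x6 ≤ 411   (crude fibre)
  916x1 + 69x2 + 15x3 + 24x4 + 92x5 + 91x6 ≤ 852   (ash)
  x1, x2, x3, x4, x5, x6 ≥ 0.
The cheapest feasible vertex uses only canola meal; limestone, sorghum, barley, molasses, alfalfa meal are not used. There the crude protein constraint is tight.
That vertex is x2 = 0.4293.
Hence cost = 0.41·0.4293 = €0.17601.

€0.176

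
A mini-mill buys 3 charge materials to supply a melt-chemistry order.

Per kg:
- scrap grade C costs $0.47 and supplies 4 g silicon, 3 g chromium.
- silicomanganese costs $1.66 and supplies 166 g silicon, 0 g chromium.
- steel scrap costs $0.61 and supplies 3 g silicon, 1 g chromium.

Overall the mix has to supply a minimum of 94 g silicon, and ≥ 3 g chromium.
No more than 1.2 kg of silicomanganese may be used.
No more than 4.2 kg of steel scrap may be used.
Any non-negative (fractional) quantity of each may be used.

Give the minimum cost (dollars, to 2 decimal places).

$1.37

Treat it as an LP. Let x1 = kg of scrap grade C, x2 = kg of silicomanganese, x3 = kg of steel scrap.
Minimize 0.47x1 + 1.66x2 + 0.61x3 s.t.:
  4x1 + 166x2 + 3x3 ≥ 94   (silicon)
  3x1 + 1x3 ≥ 3   (chromium)
  x2 ≤ 1.2
  x3 ≤ 4.2
  x1, x2, x3 ≥ 0.
The optimal basis is {scrap grade C, silicomanganese}; steel scrap drops out. Binding constraints: silicon and chromium.
So scrap grade C = 1 kg, silicomanganese = 0.5422 kg.
Objective = 0.47·1 + 1.66·0.5422 = 1.3701.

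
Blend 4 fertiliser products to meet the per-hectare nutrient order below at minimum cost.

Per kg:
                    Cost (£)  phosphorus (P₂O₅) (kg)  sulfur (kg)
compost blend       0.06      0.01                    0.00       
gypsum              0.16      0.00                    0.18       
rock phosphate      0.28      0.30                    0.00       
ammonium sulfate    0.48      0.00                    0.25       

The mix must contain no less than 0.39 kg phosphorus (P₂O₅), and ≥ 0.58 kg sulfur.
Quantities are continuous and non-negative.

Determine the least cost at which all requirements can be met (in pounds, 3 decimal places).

Let x1 = kg of compost blend, x2 = kg of gypsum, x3 = kg of rock phosphate, x4 = kg of ammonium sulfate.
Minimize 0.06x1 + 0.16x2 + 0.28x3 + 0.48x4 with:
  0.01x1 + 0.3x3 ≥ 0.39   (phosphorus (P₂O₅))
  0.18x2 + 0.25x4 ≥ 0.58   (sulfur)
  x1, x2, x3, x4 ≥ 0.
The optimal basis is {gypsum, rock phosphate}; compost blend, ammonium sulfate drop out. There the phosphorus (P₂O₅) and sulfur constraints are tight.
Solving gives x2 = 3.222, x3 = 1.3.
Hence cost = 0.16·3.222 + 0.28·1.3 = £0.87952.

£0.880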